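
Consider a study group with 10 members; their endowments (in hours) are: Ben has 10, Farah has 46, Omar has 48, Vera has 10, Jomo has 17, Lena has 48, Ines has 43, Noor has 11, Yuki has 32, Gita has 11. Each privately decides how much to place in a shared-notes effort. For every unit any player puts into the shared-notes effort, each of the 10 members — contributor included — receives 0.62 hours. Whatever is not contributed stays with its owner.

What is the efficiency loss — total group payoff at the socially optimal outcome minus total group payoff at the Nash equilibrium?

1435.20 hours

The private return per contributed unit is 0.62 < 1 for everyone, so the Nash equilibrium is zero contribution and the group total is Σ E_j = 10 + 46 + 48 + 10 + 17 + 48 + 43 + 11 + 32 + 11 = 276.
Each contributed unit returns 6.200 to the group, so the social optimum is full contribution by everyone: group total = 6.200 × 276 = 1711.20.
Efficiency loss = (6.200 − 1) × 276 = 1435.20.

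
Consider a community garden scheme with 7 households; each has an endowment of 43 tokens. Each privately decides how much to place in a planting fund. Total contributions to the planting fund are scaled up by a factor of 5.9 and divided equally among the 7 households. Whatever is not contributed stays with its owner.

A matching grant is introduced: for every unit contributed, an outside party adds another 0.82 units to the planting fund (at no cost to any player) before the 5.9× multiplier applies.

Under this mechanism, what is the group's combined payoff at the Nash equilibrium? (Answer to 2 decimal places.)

With the mechanism, a contributed unit returns 5.9 × 1.82 / 7 = 1.5340 per unit of net cost to the contributor — now above 1 — so contributing fully is weakly dominant for every player.
At the Nash equilibrium everyone contributes 43. Group total payoff = 5.9 × 1.82 × 301 = 3232.14.

3232.14 tokens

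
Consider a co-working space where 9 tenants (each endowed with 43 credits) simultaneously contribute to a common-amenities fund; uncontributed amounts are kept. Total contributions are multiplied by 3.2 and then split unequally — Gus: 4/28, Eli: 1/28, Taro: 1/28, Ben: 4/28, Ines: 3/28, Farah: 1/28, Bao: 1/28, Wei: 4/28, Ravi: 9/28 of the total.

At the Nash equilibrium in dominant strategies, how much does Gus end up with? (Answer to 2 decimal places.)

62.66 credits

Each unit j contributes comes back to j as 3.2 × (j's share), so j prefers to contribute only if that share exceeds 1/3.2 = 0.3125; otherwise keeping the unit dominates.
Only Ravi (9/28) clears that bar, contributing 43; the remaining 8 contribute 0. Total contributed: 43.
Gus keeps 43 and receives 3.2 × 43 × 4/28 = 19.66 from the common-amenities fund, for a payoff of 62.66.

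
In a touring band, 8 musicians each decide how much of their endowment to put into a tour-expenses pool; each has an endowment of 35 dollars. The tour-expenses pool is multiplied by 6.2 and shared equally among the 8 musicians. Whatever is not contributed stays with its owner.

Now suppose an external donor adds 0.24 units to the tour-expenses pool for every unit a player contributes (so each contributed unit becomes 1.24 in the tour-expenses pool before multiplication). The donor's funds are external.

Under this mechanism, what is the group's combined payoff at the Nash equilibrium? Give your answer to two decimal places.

280.00 dollars

With the mechanism, a contributed unit returns 6.2 × 1.24 / 8 = 0.9610 per unit of net cost — still below 1 — so contributing 0 remains dominant for every player.
At the Nash equilibrium no one contributes; group total payoff = 8 × 35 = 280.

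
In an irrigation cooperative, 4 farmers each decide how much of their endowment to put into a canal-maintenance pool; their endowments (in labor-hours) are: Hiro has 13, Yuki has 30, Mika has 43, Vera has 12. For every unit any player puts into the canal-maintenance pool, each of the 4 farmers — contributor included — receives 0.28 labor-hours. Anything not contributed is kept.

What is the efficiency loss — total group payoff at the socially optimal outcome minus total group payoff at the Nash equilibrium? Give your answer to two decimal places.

The private return per contributed unit is 0.28 < 1 for everyone, so the Nash equilibrium is zero contribution and the group total is Σ E_j = 13 + 30 + 43 + 12 = 98.
Each contributed unit returns 1.120 to the group, so the social optimum is full contribution by everyone: group total = 1.120 × 98 = 109.76.
Efficiency loss = (1.120 − 1) × 98 = 11.76.

11.76 labor-hours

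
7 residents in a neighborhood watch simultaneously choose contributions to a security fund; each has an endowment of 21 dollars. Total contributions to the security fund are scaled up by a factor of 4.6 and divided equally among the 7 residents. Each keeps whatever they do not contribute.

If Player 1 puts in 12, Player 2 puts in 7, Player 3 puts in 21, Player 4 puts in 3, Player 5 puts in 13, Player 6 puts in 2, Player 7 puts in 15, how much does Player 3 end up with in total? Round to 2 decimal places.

47.97 dollars

Total contributed: 12 + 7 + 21 + 3 + 13 + 2 + 15 = 73.
Each receives 4.6 × 73 / 7 = 47.97 from the security fund.
Player 3 keeps 21 − 21 = 0, so Player 3's payoff is 0 + 47.97 = 47.97.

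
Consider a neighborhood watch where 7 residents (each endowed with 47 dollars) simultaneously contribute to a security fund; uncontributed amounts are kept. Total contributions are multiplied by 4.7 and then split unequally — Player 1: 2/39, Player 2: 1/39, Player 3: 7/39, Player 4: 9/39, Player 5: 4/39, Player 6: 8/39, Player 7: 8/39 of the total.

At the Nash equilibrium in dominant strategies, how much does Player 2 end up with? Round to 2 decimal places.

Player j's private return per contributed unit is 4.7 × (j's share). Contributing is weakly dominant for j when that share is at least 1/4.7 = 0.2128, and contributing 0 is dominant otherwise.
Only Player 4 (9/39) clears that bar, contributing 47; the remaining 6 contribute 0. Total contributed: 47.
Player 2 keeps 47 and receives 4.7 × 47 × 1/39 = 5.66 from the security fund, for a payoff of 52.66.

52.66 dollars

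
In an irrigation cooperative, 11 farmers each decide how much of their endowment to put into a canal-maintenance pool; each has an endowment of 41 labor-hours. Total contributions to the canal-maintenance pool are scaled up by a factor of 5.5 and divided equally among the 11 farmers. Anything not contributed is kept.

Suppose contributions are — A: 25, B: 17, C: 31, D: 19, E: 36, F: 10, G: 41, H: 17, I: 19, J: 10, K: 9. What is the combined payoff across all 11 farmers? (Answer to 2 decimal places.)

1504.00 labor-hours

Total contributed: 25 + 17 + 31 + 19 + 36 + 10 + 41 + 17 + 19 + 10 + 9 = 234; total kept: 11 × 41 − 234 = 217.
The canal-maintenance pool pays out 5.5 × 234 = 1287.00 in aggregate.
Group total = 217 + 1287.00 = 1504.00.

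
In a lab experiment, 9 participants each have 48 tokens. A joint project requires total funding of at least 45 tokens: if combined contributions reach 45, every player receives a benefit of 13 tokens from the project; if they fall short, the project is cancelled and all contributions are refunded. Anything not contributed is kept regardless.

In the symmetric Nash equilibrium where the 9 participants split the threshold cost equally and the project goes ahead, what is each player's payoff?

Equal share of the threshold: 45/9 = 5.
At this profile no one gains by cutting their contribution: any cut drops the total below 45, the project is cancelled, contributions are refunded, and the deviator ends with 48, which is less than 48 − 5 + 13 = 56. Contributing more than 5 just wastes the excess. So contributing exactly 5 is a best response.
Each player's payoff: 48 − 5 + 13 = 56.

56 tokens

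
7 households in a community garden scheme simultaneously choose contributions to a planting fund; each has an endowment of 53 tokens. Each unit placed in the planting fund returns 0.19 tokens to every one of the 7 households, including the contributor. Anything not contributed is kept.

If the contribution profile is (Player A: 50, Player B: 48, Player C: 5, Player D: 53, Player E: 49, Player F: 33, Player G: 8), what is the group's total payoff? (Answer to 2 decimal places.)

Total contributed: 50 + 48 + 5 + 53 + 49 + 33 + 8 = 246; total kept: 7 × 53 − 246 = 125.
The planting fund pays out 0.19 × 7 × 246 = 327.18 in aggregate.
Group total = 125 + 327.18 = 452.18.

452.18 tokens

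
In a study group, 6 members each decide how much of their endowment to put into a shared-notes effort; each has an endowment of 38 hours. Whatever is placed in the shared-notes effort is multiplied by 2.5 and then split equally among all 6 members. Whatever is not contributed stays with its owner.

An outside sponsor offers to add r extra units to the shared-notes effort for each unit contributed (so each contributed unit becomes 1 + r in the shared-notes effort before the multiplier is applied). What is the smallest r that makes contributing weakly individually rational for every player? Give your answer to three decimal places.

1.400

With matching at rate r, one contributed unit becomes (1 + r) in the shared-notes effort and returns 2.5 × (1 + r) / 6 to the contributor.
Setting this equal to 1: 1 + r = 6/2.5 = 2.4000.
So the minimum matching rate is r = 2.4000 − 1 = 1.400.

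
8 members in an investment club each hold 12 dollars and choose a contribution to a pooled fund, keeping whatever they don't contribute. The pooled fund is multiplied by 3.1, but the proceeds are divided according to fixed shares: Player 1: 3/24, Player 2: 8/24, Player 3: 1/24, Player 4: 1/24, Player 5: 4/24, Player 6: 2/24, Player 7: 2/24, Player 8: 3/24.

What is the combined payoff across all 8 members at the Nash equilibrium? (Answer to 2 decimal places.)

A player with share s gets back 3.1·s per unit contributed, so full contribution is dominant for anyone with s > 1/3.1 = 0.3226 and zero contribution is dominant for anyone below.
The only share above 0.3226 is Player 2's 8/24, contributing 12; the remaining 7 contribute 0. Total contributed: 12.
The pooled fund pays out 3.1 × 12 = 37.20 in total (split across the unequal shares, but the aggregate is all that matters for the group sum).
The 7 free-riders keep 12 each, adding 84. Group total = 84 + 37.20 = 121.20.

121.20 dollars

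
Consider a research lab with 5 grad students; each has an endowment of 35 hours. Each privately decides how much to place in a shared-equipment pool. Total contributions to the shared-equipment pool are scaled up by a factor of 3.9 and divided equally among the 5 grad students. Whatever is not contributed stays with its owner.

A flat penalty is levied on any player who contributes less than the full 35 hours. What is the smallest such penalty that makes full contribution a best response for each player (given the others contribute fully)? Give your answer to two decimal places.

7.70 hours

Given the others contribute fully, the best deviation is to contribute 0 (any partial contribution still incurs the fine and gives up units whose private return 0.7800 is below 1).
Deviating from 35 to 0 saves 35 hours but forfeits the deviator's share of the drop in the shared-equipment pool: 3.9/5 × 35 = 27.30.
So the deviation gain is 35 − 27.30 = 7.70, and the fine must be at least 7.70 hours to wipe it out.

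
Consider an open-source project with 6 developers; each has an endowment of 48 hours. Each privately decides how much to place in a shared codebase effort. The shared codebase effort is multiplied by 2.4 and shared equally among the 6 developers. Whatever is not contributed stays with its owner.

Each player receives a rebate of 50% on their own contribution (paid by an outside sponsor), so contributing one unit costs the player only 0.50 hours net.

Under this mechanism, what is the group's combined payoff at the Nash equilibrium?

Even with the mechanism, each unit contributed returns only (2.4/6) / 0.50 = 0.8000 per unit of net cost, so contributing nothing is still dominant.
Everyone keeps their endowment and the group total is 6 × 48 = 288.

288.00 hours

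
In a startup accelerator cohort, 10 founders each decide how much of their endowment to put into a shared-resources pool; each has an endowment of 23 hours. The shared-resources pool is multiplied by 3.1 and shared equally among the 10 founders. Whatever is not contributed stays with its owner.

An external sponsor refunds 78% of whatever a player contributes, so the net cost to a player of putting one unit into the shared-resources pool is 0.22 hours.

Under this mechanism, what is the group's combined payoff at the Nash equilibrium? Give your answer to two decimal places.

Under the mechanism each unit contributed yields (3.1/10) / 0.22 = 1.4091 back to its contributor per unit of net cost, which exceeds 1, making full contribution the dominant choice for everyone.
So the Nash equilibrium is full contribution by all 10; the group earns 10 × (23 × 0.78 + 3.1 × 23) = 892.40.

892.40 hours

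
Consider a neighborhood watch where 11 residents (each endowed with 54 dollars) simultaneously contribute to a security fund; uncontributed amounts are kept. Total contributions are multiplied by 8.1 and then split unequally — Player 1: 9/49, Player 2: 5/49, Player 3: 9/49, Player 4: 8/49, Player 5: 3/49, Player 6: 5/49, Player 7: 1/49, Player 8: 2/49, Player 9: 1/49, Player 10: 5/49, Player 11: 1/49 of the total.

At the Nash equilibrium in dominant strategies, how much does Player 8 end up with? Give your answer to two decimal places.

107.56 dollars

Each unit j contributes comes back to j as 8.1 × (j's share), so j prefers to contribute only if that share exceeds 1/8.1 = 0.1235; otherwise keeping the unit dominates.
The shares above 0.1235 belong to Player 1, Player 3 and Player 4, contributing 54 each; the remaining 8 contribute 0. Total contributed: 162.
Player 8 keeps 54 and receives 8.1 × 162 × 2/49 = 53.56 from the security fund, for a payoff of 107.56.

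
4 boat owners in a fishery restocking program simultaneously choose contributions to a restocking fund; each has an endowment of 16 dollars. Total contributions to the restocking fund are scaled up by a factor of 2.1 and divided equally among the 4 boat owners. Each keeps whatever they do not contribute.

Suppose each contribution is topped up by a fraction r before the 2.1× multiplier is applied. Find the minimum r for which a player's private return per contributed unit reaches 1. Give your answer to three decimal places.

0.905

With matching at rate r, one contributed unit becomes (1 + r) in the restocking fund and returns 2.1 × (1 + r) / 4 to the contributor.
Setting this equal to 1: 1 + r = 4/2.1 = 1.9048.
So the minimum matching rate is r = 1.9048 − 1 = 0.905.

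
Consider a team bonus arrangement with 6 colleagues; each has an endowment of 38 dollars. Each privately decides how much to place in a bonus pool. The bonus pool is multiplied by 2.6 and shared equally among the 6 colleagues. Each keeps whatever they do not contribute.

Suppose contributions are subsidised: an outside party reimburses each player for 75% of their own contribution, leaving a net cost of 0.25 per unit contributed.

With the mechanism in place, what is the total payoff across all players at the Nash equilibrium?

With the mechanism, a contributed unit returns (2.6/6) / 0.25 = 1.7333 per unit of net cost to the contributor — now above 1 — so contributing fully is weakly dominant for every player.
So the Nash equilibrium is full contribution by all 6; the group earns 6 × (38 × 0.75 + 2.6 × 38) = 763.80.

763.80 dollars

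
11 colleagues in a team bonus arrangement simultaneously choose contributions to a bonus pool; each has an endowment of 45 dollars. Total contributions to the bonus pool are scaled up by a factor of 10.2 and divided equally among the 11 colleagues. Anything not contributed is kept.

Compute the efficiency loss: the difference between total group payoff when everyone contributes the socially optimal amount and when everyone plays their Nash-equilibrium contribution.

4554.00 dollars

Each contributed unit returns 10.2/11 = 0.9273 to its contributor — below 1 — so contributing 0 is dominant for every player. At the Nash equilibrium everyone keeps their 45, and the group total is 11 × 45 = 495.
Each contributed unit returns 10.200 to the group as a whole (0.9273 to each of 11 players), which exceeds 1, so the social optimum is full contribution: group total = 10.200 × 495 = 5049.00.
Efficiency loss = 5049.00 − 495 = 4554.00.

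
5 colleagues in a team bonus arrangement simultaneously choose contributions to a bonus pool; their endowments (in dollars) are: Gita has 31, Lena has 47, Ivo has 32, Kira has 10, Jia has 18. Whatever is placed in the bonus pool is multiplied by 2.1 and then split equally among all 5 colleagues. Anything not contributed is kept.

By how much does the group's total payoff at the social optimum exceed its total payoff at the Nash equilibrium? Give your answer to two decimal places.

The private return per contributed unit is 2.1/5 = 0.4200 < 1 for every player regardless of endowment, so the Nash equilibrium is zero contribution and the group total is Σ E_j = 31 + 47 + 32 + 10 + 18 = 138.
Each contributed unit returns 2.100 to the group, so the social optimum is full contribution by everyone: group total = 2.100 × 138 = 289.80.
Efficiency loss = (2.100 − 1) × 138 = 151.80.

151.80 dollars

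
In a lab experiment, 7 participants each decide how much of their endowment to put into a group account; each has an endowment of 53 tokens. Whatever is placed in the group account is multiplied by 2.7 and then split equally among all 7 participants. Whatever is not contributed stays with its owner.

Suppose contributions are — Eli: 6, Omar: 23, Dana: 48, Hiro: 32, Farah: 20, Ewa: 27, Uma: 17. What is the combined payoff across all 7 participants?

665.10 tokens

Total contributed: 6 + 23 + 48 + 32 + 20 + 27 + 17 = 173; total kept: 7 × 53 − 173 = 198.
The group account pays out 2.7 × 173 = 467.10 in aggregate.
Group total = 198 + 467.10 = 665.10.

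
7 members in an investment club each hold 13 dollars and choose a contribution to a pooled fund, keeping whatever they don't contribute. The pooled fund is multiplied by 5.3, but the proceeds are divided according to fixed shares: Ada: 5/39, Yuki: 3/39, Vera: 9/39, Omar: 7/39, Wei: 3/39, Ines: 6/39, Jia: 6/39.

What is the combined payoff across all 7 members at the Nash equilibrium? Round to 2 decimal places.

146.90 dollars

Player j's private return per contributed unit is 5.3 × (j's share). Contributing is weakly dominant for j when that share is at least 1/5.3 = 0.1887, and contributing 0 is dominant otherwise.
The only share above 0.1887 is Vera's 9/39, contributing 13; the remaining 6 contribute 0. Total contributed: 13.
The pooled fund pays out 5.3 × 13 = 68.90 in total (split across the unequal shares, but the aggregate is all that matters for the group sum).
The 6 free-riders keep 13 each, adding 78. Group total = 78 + 68.90 = 146.90.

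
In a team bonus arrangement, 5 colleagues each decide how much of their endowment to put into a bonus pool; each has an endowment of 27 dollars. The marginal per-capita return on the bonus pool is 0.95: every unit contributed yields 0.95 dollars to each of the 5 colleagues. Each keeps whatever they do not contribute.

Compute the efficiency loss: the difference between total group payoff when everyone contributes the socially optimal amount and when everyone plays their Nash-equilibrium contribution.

506.25 dollars

The private return per contributed unit is 0.95 < 1, so contributing 0 is dominant for every player. At the Nash equilibrium everyone keeps their 27, and the group total is 5 × 27 = 135.
Each contributed unit returns 4.750 to the group as a whole (0.95 to each of 5 players), which exceeds 1, so the social optimum is full contribution: group total = 4.750 × 135 = 641.25.
Efficiency loss = 641.25 − 135 = 506.25.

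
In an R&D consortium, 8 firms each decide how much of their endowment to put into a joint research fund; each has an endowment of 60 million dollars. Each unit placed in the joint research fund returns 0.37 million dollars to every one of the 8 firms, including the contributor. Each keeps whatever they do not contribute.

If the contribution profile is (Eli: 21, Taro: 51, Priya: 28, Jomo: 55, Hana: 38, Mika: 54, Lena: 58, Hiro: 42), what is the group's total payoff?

1160.12 million dollars

Total contributed: 21 + 51 + 28 + 55 + 38 + 54 + 58 + 42 = 347; total kept: 8 × 60 − 347 = 133.
The joint research fund pays out 0.37 × 8 × 347 = 1027.12 in aggregate.
Group total = 133 + 1027.12 = 1160.12.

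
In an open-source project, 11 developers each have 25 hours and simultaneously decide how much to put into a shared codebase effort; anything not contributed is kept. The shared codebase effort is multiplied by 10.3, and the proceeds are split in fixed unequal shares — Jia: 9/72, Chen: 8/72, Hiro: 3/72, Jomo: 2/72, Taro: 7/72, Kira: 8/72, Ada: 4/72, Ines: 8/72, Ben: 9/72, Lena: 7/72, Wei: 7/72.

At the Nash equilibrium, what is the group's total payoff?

For player j, contributing a unit is worthwhile iff 10.3 × (j's share) ≥ 1, i.e. iff j's share is at least 0.0971.
Jia, Chen, Taro, Kira, Ines, Ben, Lena and Wei clear that bar, contributing 25 each; the remaining 3 contribute 0. Total contributed: 200.
The shared codebase effort pays out 10.3 × 200 = 2060.00 in total (split across the unequal shares, but the aggregate is all that matters for the group sum).
The 3 free-riders keep 25 each, adding 75. Group total = 75 + 2060.00 = 2135.00.

2135.00 hours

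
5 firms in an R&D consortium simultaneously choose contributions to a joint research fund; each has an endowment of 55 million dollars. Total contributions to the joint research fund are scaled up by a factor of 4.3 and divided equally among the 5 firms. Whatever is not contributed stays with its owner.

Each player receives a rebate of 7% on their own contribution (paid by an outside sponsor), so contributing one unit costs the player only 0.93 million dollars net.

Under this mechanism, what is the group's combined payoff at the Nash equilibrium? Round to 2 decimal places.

The effective private return is (4.3/5) / 0.93 = 0.9247, which is still under 1, so the mechanism doesn't change anyone's dominant strategy: zero contribution.
Everyone keeps their endowment and the group total is 5 × 55 = 275.

275.00 million dollars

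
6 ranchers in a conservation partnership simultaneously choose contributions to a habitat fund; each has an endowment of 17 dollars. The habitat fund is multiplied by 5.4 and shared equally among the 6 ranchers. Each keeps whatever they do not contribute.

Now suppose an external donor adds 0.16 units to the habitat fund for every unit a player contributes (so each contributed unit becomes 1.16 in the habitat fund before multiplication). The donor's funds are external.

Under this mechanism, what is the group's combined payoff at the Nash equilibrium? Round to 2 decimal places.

638.93 dollars

Under the mechanism each unit contributed yields 5.4 × 1.16 / 6 = 1.0440 back to its contributor per unit of net cost, which exceeds 1, making full contribution the dominant choice for everyone.
At the Nash equilibrium everyone contributes 17. Group total payoff = 5.4 × 1.16 × 102 = 638.93.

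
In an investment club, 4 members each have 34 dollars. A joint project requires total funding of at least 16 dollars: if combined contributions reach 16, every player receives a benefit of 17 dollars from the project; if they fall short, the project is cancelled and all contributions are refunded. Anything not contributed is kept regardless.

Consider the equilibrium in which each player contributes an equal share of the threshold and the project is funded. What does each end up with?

47 dollars

Equal share of the threshold: 16/4 = 4.
At this profile no one gains by cutting their contribution: any cut drops the total below 16, the project is cancelled, contributions are refunded, and the deviator ends with 34, which is less than 34 − 4 + 17 = 47. Contributing more than 4 just wastes the excess. So contributing exactly 4 is a best response.
Each player's payoff: 34 − 4 + 17 = 47.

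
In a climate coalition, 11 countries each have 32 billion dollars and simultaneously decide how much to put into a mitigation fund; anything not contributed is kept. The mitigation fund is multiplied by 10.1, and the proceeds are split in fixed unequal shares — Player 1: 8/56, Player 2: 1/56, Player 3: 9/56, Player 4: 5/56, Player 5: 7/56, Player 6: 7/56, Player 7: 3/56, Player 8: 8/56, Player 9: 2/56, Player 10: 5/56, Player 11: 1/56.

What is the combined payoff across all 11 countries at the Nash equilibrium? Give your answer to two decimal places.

1808.00 billion dollars

Player j's private return per contributed unit is 10.1 × (j's share). Contributing is weakly dominant for j when that share is at least 1/10.1 = 0.0990, and contributing 0 is dominant otherwise.
Player 1, Player 3, Player 5, Player 6 and Player 8 are above the threshold, contributing 32 each; the remaining 6 contribute 0. Total contributed: 160.
The mitigation fund pays out 10.1 × 160 = 1616.00 in total (split across the unequal shares, but the aggregate is all that matters for the group sum).
The 6 free-riders keep 32 each, adding 192. Group total = 192 + 1616.00 = 1808.00.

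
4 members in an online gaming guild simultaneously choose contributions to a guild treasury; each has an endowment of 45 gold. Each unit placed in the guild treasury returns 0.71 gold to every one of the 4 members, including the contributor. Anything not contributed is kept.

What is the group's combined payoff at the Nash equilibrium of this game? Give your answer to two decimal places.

The private return per contributed unit is 0.71 < 1, so contributing 0 is dominant for every player. At the Nash equilibrium everyone keeps their 45, and the group total is 4 × 45 = 180.

180.00 gold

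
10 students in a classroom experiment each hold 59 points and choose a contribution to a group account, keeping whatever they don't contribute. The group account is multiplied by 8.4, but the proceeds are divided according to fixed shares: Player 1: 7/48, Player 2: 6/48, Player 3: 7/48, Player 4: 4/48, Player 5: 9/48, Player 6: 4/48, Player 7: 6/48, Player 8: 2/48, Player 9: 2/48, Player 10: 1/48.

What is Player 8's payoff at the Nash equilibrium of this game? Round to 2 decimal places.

Each unit j contributes comes back to j as 8.4 × (j's share), so j prefers to contribute only if that share exceeds 1/8.4 = 0.1190; otherwise keeping the unit dominates.
Player 1, Player 2, Player 3, Player 5 and Player 7 clear that bar, contributing 59 each; the remaining 5 contribute 0. Total contributed: 295.
Player 8 keeps 59 and receives 8.4 × 295 × 2/48 = 103.25 from the group account, for a payoff of 162.25.

162.25 points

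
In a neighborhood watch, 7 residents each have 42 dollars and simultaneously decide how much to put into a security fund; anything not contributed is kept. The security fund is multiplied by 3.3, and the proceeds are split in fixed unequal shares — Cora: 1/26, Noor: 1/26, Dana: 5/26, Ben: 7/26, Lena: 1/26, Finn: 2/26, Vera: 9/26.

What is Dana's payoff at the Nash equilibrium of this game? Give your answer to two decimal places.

68.65 dollars

Each unit j contributes comes back to j as 3.3 × (j's share), so j prefers to contribute only if that share exceeds 1/3.3 = 0.3030; otherwise keeping the unit dominates.
The only share above 0.3030 is Vera's 9/26, contributing 42; the remaining 6 contribute 0. Total contributed: 42.
Dana keeps 42 and receives 3.3 × 42 × 5/26 = 26.65 from the security fund, for a payoff of 68.65.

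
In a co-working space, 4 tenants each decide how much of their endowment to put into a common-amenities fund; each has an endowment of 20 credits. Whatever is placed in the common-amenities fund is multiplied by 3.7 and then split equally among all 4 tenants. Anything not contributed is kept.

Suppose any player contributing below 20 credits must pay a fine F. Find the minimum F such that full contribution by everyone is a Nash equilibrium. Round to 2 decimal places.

Given the others contribute fully, the best deviation is to contribute 0 (any partial contribution still incurs the fine and gives up units whose private return 0.9250 is below 1).
Deviating from 20 to 0 saves 20 credits but forfeits the deviator's share of the drop in the common-amenities fund: 3.7/4 × 20 = 18.50.
So the deviation gain is 20 − 18.50 = 1.50, and the fine must be at least 1.50 credits to wipe it out.

1.50 credits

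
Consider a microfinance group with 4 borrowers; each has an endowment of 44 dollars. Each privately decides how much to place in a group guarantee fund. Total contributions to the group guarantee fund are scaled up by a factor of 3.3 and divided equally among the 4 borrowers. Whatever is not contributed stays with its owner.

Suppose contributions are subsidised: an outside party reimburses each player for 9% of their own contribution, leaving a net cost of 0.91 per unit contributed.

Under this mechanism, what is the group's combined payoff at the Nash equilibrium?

The effective private return is (3.3/4) / 0.91 = 0.9066, which is still under 1, so the mechanism doesn't change anyone's dominant strategy: zero contribution.
At the Nash equilibrium no one contributes; group total payoff = 4 × 44 = 176.

176.00 dollars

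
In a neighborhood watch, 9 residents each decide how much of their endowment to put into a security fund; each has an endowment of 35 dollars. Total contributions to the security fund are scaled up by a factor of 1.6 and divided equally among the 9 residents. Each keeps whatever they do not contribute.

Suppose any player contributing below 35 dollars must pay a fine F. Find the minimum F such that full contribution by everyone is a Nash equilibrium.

Given the others contribute fully, the best deviation is to contribute 0 (any partial contribution still incurs the fine and gives up units whose private return 0.1778 is below 1).
Deviating from 35 to 0 saves 35 dollars but forfeits the deviator's share of the drop in the security fund: 1.6/9 × 35 = 6.22.
So the deviation gain is 35 − 6.22 = 28.78, and the fine must be at least 28.78 dollars to wipe it out.

28.78 dollars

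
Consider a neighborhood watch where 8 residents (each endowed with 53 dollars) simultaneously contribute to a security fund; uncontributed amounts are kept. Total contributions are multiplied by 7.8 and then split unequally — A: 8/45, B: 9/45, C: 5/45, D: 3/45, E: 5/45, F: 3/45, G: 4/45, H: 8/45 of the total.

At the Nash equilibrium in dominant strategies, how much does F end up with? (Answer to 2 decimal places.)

135.68 dollars

A player with share s gets back 7.8·s per unit contributed, so full contribution is dominant for anyone with s > 1/7.8 = 0.1282 and zero contribution is dominant for anyone below.
A, B and H clear that bar, contributing 53 each; the remaining 5 contribute 0. Total contributed: 159.
F keeps 53 and receives 7.8 × 159 × 3/45 = 82.68 from the security fund, for a payoff of 135.68.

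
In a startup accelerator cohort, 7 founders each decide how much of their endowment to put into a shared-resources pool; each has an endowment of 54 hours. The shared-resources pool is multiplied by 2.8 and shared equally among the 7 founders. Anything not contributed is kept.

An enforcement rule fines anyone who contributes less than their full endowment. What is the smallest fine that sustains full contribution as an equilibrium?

32.40 hours

Given the others contribute fully, the best deviation is to contribute 0 (any partial contribution still incurs the fine and gives up units whose private return 0.4000 is below 1).
Deviating from 54 to 0 saves 54 hours but forfeits the deviator's share of the drop in the shared-resources pool: 2.8/7 × 54 = 21.60.
So the deviation gain is 54 − 21.60 = 32.40, and the fine must be at least 32.40 hours to wipe it out.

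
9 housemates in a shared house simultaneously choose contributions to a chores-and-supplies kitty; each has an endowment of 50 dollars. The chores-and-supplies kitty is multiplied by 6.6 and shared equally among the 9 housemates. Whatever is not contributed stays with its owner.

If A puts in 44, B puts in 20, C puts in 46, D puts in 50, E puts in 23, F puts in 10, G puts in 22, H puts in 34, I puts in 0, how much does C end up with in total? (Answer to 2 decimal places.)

186.60 dollars

Total contributed: 44 + 20 + 46 + 50 + 23 + 10 + 22 + 34 + 0 = 249.
Each receives 6.6 × 249 / 9 = 182.60 from the chores-and-supplies kitty.
C keeps 50 − 46 = 4, so C's payoff is 4 + 182.60 = 186.60.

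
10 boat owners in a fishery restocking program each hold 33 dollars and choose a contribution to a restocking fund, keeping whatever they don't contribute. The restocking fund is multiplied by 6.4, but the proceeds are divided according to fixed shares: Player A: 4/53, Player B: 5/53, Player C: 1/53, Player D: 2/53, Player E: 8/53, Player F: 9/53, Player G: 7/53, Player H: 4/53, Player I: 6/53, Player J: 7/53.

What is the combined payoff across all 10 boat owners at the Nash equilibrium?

Player j's private return per contributed unit is 6.4 × (j's share). Contributing is weakly dominant for j when that share is at least 1/6.4 = 0.1563, and contributing 0 is dominant otherwise.
Player F alone (share 9/53) is above the threshold, contributing 33; the remaining 9 contribute 0. Total contributed: 33.
The restocking fund pays out 6.4 × 33 = 211.20 in total (split across the unequal shares, but the aggregate is all that matters for the group sum).
The 9 free-riders keep 33 each, adding 297. Group total = 297 + 211.20 = 508.20.

508.20 dollars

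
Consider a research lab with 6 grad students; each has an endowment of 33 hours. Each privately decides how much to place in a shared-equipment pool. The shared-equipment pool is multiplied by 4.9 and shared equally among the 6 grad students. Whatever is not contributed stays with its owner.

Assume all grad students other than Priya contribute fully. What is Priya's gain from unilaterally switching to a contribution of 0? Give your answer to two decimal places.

6.05 hours

Switching from a contribution of 33 to 0 lets Priya keep an extra 33 hours, but lowers the shared-equipment pool by 33, which costs Priya their own share of that drop: 4.9/6 × 33 = 26.95.
Net gain = 33 − 26.95 = 6.05. The private return per contributed unit (0.8167) is below 1, so free-riding is indeed the best response regardless of what the others do.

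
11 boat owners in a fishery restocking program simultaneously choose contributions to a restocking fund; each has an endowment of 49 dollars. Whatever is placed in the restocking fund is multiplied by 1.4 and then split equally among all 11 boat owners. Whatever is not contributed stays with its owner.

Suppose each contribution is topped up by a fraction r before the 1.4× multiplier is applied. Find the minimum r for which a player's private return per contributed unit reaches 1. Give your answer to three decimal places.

With matching at rate r, one contributed unit becomes (1 + r) in the restocking fund and returns 1.4 × (1 + r) / 11 to the contributor.
Setting this equal to 1: 1 + r = 11/1.4 = 7.8571.
So the minimum matching rate is r = 7.8571 − 1 = 6.857.

6.857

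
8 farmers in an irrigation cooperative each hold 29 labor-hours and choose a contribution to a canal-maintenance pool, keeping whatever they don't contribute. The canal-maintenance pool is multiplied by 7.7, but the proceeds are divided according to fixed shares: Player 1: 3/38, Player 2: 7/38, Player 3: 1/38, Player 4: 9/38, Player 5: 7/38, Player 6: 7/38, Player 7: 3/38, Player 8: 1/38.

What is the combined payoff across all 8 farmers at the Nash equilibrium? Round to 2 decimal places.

1009.20 labor-hours

A player with share s gets back 7.7·s per unit contributed, so full contribution is dominant for anyone with s > 1/7.7 = 0.1299 and zero contribution is dominant for anyone below.
The shares above 0.1299 belong to Player 2, Player 4, Player 5 and Player 6, contributing 29 each; the remaining 4 contribute 0. Total contributed: 116.
The canal-maintenance pool pays out 7.7 × 116 = 893.20 in total (split across the unequal shares, but the aggregate is all that matters for the group sum).
The 4 free-riders keep 29 each, adding 116. Group total = 116 + 893.20 = 1009.20.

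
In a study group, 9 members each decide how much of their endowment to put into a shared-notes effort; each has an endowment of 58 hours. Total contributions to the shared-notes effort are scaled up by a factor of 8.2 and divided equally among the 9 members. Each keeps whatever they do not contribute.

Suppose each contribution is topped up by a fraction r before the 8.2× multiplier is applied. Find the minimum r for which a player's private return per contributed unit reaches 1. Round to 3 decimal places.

0.098

With matching at rate r, one contributed unit becomes (1 + r) in the shared-notes effort and returns 8.2 × (1 + r) / 9 to the contributor.
Setting this equal to 1: 1 + r = 9/8.2 = 1.0976.
So the minimum matching rate is r = 1.0976 − 1 = 0.098.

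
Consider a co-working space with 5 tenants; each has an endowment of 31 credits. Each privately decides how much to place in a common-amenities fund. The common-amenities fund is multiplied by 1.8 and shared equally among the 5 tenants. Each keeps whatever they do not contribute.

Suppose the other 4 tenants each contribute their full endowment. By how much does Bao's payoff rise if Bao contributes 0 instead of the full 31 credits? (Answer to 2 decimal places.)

19.84 credits

Switching from a contribution of 31 to 0 lets Bao keep an extra 31 credits, but lowers the common-amenities fund by 31, which costs Bao their own share of that drop: 1.8/5 × 31 = 11.16.
Net gain = 31 − 11.16 = 19.84. The private return per contributed unit (0.3600) is below 1, so free-riding is indeed the best response regardless of what the others do.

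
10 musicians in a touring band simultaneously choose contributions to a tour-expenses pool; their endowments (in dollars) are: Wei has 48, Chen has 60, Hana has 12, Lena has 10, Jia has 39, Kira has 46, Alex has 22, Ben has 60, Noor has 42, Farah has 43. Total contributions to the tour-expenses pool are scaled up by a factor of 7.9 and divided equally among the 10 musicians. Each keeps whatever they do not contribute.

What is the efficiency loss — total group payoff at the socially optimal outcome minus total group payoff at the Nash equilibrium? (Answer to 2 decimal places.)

The private return per contributed unit is 7.9/10 = 0.7900 < 1 for every player regardless of endowment, so the Nash equilibrium is zero contribution and the group total is Σ E_j = 48 + 60 + 12 + 10 + 39 + 46 + 22 + 60 + 42 + 43 = 382.
Each contributed unit returns 7.900 to the group, so the social optimum is full contribution by everyone: group total = 7.900 × 382 = 3017.80.
Efficiency loss = (7.900 − 1) × 382 = 2635.80.

2635.80 dollars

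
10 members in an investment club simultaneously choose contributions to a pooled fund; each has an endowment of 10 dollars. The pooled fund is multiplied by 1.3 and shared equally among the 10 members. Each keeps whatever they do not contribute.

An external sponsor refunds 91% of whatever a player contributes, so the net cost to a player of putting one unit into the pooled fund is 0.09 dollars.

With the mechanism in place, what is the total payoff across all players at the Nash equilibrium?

Under the mechanism each unit contributed yields (1.3/10) / 0.09 = 1.4444 back to its contributor per unit of net cost, which exceeds 1, making full contribution the dominant choice for everyone.
So the Nash equilibrium is full contribution by all 10; the group earns 10 × (10 × 0.91 + 1.3 × 10) = 221.00.

221.00 dollars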